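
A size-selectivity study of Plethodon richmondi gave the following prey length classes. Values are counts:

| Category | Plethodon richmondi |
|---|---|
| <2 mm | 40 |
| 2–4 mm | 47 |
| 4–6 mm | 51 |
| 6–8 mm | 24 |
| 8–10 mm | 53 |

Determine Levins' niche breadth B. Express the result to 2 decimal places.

4.72

Proportions for Plethodon richmondi (n=215): 40/215=0.1860, 47/215=0.2186, 51/215=0.2372, 24/215=0.1116, 53/215=0.2465
Σpᵢ² = 0.1860² + 0.2186² + 0.2372² + 0.1116² + 0.2465² = 0.034596 + 0.047786 + 0.056264 + 0.012455 + 0.060762 = 0.211863
B = 1 / 0.211863 = 4.7200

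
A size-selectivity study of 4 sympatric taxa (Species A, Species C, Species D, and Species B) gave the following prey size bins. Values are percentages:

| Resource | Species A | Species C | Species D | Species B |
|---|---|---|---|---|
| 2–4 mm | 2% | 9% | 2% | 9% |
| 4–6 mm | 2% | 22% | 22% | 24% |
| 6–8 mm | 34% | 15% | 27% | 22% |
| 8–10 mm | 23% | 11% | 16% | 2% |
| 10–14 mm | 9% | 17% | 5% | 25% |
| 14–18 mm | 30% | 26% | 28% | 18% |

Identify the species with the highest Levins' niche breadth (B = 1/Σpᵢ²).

Convert percentages to proportions (divide by 100).
Σp_Aᵢ² = 0.02² + 0.02² + 0.34² + 0.23² + 0.09² + 0.30² = 0.0004 + 0.0004 + 0.1156 + 0.0529 + 0.0081 + 0.0900 = 0.2674
B_A = 1 / 0.2674 = 3.7397
Σp_Cᵢ² = 0.09² + 0.22² + 0.15² + 0.11² + 0.17² + 0.26² = 0.0081 + 0.0484 + 0.0225 + 0.0121 + 0.0289 + 0.0676 = 0.1876
B_C = 1 / 0.1876 = 5.3305
Σp_Dᵢ² = 0.02² + 0.22² + 0.27² + 0.16² + 0.05² + 0.28² = 0.0004 + 0.0484 + 0.0729 + 0.0256 + 0.0025 + 0.0784 = 0.2282
B_D = 1 / 0.2282 = 4.3821
Σp_Bᵢ² = 0.09² + 0.24² + 0.22² + 0.02² + 0.25² + 0.18² = 0.0081 + 0.0576 + 0.0484 + 0.0004 + 0.0625 + 0.0324 = 0.2094
B_B = 1 / 0.2094 = 4.7755
Highest B → broadest niche (most generalist): Species C (B = 5.33).

Species C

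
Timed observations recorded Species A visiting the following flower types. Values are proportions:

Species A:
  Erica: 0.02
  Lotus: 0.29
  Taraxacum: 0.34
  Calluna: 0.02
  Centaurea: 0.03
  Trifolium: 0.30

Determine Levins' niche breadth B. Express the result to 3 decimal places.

3.432

Σpᵢ² = 0.02² + 0.29² + 0.34² + 0.02² + 0.03² + 0.30² = 0.0004 + 0.0841 + 0.1156 + 0.0004 + 0.0009 + 0.0900 = 0.2914
B = 1 / 0.2914 = 3.43171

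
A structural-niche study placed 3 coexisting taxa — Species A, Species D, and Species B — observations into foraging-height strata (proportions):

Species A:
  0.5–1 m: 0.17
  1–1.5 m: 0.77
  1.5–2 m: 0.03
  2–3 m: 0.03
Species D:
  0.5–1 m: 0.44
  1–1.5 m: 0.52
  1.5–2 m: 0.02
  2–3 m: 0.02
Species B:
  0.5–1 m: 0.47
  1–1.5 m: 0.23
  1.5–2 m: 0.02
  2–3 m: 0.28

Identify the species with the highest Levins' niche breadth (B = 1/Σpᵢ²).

Σp_Aᵢ² = 0.17² + 0.77² + 0.03² + 0.03² = 0.0289 + 0.5929 + 0.0009 + 0.0009 = 0.6236
B_A = 1 / 0.6236 = 1.6036
Σp_Dᵢ² = 0.44² + 0.52² + 0.02² + 0.02² = 0.1936 + 0.2704 + 0.0004 + 0.0004 = 0.4648
B_D = 1 / 0.4648 = 2.1515
Σp_Bᵢ² = 0.47² + 0.23² + 0.02² + 0.28² = 0.2209 + 0.0529 + 0.0004 + 0.0784 = 0.3526
B_B = 1 / 0.3526 = 2.8361
Highest B → broadest niche (most generalist): Species B (B = 2.84).

Species B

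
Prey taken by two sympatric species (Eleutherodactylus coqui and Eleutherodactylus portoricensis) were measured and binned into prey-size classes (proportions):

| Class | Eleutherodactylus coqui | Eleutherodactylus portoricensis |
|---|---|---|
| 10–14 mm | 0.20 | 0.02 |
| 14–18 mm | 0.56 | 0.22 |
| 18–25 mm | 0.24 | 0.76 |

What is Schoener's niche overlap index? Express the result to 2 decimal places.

Σ|p₁ᵢ − p₂ᵢ| = 0.18 + 0.34 + 0.52 = 1.04
D = 1 − ½ × 1.04 = 1 − 0.520 = 0.4800

0.48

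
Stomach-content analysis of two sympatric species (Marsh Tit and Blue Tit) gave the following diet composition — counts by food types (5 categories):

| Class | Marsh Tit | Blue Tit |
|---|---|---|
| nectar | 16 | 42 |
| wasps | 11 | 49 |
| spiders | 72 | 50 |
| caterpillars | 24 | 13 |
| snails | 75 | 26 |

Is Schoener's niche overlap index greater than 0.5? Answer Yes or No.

Proportions for Marsh Tit (n=198): 16/198=0.0808, 11/198=0.0556, 72/198=0.3636, 24/198=0.1212, 75/198=0.3788
Proportions for Blue Tit (n=180): 42/180=0.2333, 49/180=0.2722, 50/180=0.2778, 13/180=0.0722, 26/180=0.1444
Σ|p₁ᵢ − p₂ᵢ| = 0.1525 + 0.2166 + 0.0858 + 0.0490 + 0.2344 = 0.7383
D = 1 − ½ × 0.7383 = 1 − 0.36915 = 0.63085
D = 0.63085 > 0.5 → Yes.

Yes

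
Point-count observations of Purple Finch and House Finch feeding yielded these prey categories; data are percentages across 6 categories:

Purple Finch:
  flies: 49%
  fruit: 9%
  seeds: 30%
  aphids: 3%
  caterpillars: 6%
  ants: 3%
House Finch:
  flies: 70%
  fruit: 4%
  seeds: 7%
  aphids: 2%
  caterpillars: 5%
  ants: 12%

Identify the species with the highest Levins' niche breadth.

Purple Finch

Convert percentages to proportions (divide by 100).
Σp_Purpᵢ² = 0.49² + 0.09² + 0.30² + 0.03² + 0.06² + 0.03² = 0.2401 + 0.0081 + 0.0900 + 0.0009 + 0.0036 + 0.0009 = 0.3436
B_Purp = 1 / 0.3436 = 2.9104
Σp_Housᵢ² = 0.70² + 0.04² + 0.07² + 0.02² + 0.05² + 0.12² = 0.4900 + 0.0016 + 0.0049 + 0.0004 + 0.0025 + 0.0144 = 0.5138
B_Hous = 1 / 0.5138 = 1.9463
Highest B → broadest niche (most generalist): Purple Finch (B = 2.91).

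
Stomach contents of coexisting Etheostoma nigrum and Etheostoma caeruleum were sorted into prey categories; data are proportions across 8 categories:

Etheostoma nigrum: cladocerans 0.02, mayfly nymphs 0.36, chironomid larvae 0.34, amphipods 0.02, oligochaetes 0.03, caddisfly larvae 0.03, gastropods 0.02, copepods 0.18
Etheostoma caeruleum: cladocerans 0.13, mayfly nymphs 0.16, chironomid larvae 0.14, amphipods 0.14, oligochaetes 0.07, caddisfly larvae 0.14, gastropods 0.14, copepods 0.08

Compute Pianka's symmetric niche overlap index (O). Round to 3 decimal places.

Σ p₁ᵢp₂ᵢ = 0.0026 + 0.0576 + 0.0476 + 0.0028 + 0.0021 + 0.0042 + 0.0028 + 0.0144 = 0.1341
Σp_1ᵢ² = 0.02² + 0.36² + 0.34² + 0.02² + 0.03² + 0.03² + 0.02² + 0.18² = 0.0004 + 0.1296 + 0.1156 + 0.0004 + 0.0009 + 0.0009 + 0.0004 + 0.0324 = 0.2806
Σp_2ᵢ² = 0.13² + 0.16² + 0.14² + 0.14² + 0.07² + 0.14² + 0.14² + 0.08² = 0.0169 + 0.0256 + 0.0196 + 0.0196 + 0.0049 + 0.0196 + 0.0196 + 0.0064 = 0.1322
O = 0.1341 / √(0.2806 × 0.1322) = 0.1341 / 0.192601 = 0.69626

0.696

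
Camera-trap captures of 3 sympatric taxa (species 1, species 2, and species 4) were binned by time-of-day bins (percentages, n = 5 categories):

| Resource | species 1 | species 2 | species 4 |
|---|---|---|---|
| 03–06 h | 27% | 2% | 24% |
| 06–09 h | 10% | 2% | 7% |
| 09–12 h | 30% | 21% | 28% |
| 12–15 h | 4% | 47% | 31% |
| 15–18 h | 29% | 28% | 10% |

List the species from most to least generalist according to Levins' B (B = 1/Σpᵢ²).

Convert percentages to proportions (divide by 100).
Σp_1ᵢ² = 0.27² + 0.10² + 0.30² + 0.04² + 0.29² = 0.0729 + 0.0100 + 0.0900 + 0.0016 + 0.0841 = 0.2586
B_1 = 1 / 0.2586 = 3.8670
Σp_2ᵢ² = 0.02² + 0.02² + 0.21² + 0.47² + 0.28² = 0.0004 + 0.0004 + 0.0441 + 0.2209 + 0.0784 = 0.3442
B_2 = 1 / 0.3442 = 2.9053
Σp_4ᵢ² = 0.24² + 0.07² + 0.28² + 0.31² + 0.10² = 0.0576 + 0.0049 + 0.0784 + 0.0961 + 0.0100 = 0.2470
B_4 = 1 / 0.2470 = 4.0486
Ranking by B (broadest → narrowest): species 4 (4.05) > species 1 (3.87) > species 2 (2.91)

species 4 > species 1 > species 2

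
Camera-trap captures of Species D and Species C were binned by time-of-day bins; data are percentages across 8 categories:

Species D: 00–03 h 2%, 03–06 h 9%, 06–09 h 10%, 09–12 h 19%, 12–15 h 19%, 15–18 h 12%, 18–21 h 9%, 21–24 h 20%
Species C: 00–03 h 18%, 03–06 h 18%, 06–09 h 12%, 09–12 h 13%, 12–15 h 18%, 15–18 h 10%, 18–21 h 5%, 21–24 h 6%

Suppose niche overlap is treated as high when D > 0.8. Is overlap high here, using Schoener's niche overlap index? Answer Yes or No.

No

Convert percentages to proportions (divide by 100).
Σ|p₁ᵢ − p₂ᵢ| = 0.16 + 0.09 + 0.02 + 0.06 + 0.01 + 0.02 + 0.04 + 0.14 = 0.54
D = 1 − ½ × 0.54 = 1 − 0.270 = 0.7300
D = 0.7300 < 0.8 → No.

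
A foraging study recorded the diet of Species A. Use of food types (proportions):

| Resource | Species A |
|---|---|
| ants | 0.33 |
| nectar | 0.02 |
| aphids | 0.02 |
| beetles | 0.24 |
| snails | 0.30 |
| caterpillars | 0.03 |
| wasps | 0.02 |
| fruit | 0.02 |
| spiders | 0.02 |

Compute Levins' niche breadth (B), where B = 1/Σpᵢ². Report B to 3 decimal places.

3.855

Σpᵢ² = 0.33² + 0.02² + 0.02² + 0.24² + 0.30² + 0.03² + 0.02² + 0.02² + 0.02² = 0.1089 + 0.0004 + 0.0004 + 0.0576 + 0.0900 + 0.0009 + 0.0004 + 0.0004 + 0.0004 = 0.2594
B = 1 / 0.2594 = 3.85505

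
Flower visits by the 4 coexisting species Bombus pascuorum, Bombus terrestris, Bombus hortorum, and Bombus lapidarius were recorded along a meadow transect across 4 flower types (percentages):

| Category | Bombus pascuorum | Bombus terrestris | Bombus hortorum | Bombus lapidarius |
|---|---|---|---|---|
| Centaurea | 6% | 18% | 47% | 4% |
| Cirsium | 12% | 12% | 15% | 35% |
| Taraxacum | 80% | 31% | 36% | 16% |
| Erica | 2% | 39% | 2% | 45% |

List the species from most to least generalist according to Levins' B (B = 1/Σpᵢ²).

Bombus terrestris > Bombus lapidarius > Bombus hortorum > Bombus pascuorum

Convert percentages to proportions (divide by 100).
Σp_pascᵢ² = 0.06² + 0.12² + 0.80² + 0.02² = 0.0036 + 0.0144 + 0.6400 + 0.0004 = 0.6584
B_pasc = 1 / 0.6584 = 1.5188
Σp_terrᵢ² = 0.18² + 0.12² + 0.31² + 0.39² = 0.0324 + 0.0144 + 0.0961 + 0.1521 = 0.2950
B_terr = 1 / 0.2950 = 3.3898
Σp_hortᵢ² = 0.47² + 0.15² + 0.36² + 0.02² = 0.2209 + 0.0225 + 0.1296 + 0.0004 = 0.3734
B_hort = 1 / 0.3734 = 2.6781
Σp_lapiᵢ² = 0.04² + 0.35² + 0.16² + 0.45² = 0.0016 + 0.1225 + 0.0256 + 0.2025 = 0.3522
B_lapi = 1 / 0.3522 = 2.8393
Ranking by B (broadest → narrowest): Bombus terrestris (3.39) > Bombus lapidarius (2.84) > Bombus hortorum (2.68) > Bombus pascuorum (1.52)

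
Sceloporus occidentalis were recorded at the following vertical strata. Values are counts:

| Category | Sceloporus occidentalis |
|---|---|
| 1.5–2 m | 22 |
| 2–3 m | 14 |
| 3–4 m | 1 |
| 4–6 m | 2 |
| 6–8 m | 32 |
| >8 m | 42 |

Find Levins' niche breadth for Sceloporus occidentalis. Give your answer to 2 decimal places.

Proportions for Sceloporus occidentalis (n=113): 22/113=0.1947, 14/113=0.1239, 1/113=0.0088, 2/113=0.0177, 32/113=0.2832, 42/113=0.3717
Σpᵢ² = 0.1947² + 0.1239² + 0.0088² + 0.0177² + 0.2832² + 0.3717² = 0.037908 + 0.015351 + 0.000077 + 0.000313 + 0.080202 + 0.138161 = 0.272012
B = 1 / 0.272012 = 3.6763

3.68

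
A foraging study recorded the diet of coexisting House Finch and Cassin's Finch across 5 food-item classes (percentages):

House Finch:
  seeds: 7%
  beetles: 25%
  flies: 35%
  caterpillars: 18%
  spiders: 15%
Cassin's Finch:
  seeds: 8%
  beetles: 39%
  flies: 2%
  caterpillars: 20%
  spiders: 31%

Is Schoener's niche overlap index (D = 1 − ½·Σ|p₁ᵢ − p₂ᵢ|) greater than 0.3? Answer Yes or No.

Yes

Convert percentages to proportions (divide by 100).
Σ|p₁ᵢ − p₂ᵢ| = 0.01 + 0.14 + 0.33 + 0.02 + 0.16 = 0.66
D = 1 − ½ × 0.66 = 1 − 0.330 = 0.6700
D = 0.6700 > 0.3 → Yes.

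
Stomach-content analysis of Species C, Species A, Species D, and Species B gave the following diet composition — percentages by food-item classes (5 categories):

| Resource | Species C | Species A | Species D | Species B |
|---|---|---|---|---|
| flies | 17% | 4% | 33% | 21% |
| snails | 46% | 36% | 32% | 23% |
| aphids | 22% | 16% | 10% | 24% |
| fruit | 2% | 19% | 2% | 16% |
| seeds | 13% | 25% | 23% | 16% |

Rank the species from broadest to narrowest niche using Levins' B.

Convert percentages to proportions (divide by 100).
Σp_Cᵢ² = 0.17² + 0.46² + 0.22² + 0.02² + 0.13² = 0.0289 + 0.2116 + 0.0484 + 0.0004 + 0.0169 = 0.3062
B_C = 1 / 0.3062 = 3.2658
Σp_Aᵢ² = 0.04² + 0.36² + 0.16² + 0.19² + 0.25² = 0.0016 + 0.1296 + 0.0256 + 0.0361 + 0.0625 = 0.2554
B_A = 1 / 0.2554 = 3.9154
Σp_Dᵢ² = 0.33² + 0.32² + 0.10² + 0.02² + 0.23² = 0.1089 + 0.1024 + 0.0100 + 0.0004 + 0.0529 = 0.2746
B_D = 1 / 0.2746 = 3.6417
Σp_Bᵢ² = 0.21² + 0.23² + 0.24² + 0.16² + 0.16² = 0.0441 + 0.0529 + 0.0576 + 0.0256 + 0.0256 = 0.2058
B_B = 1 / 0.2058 = 4.8591
Ranking by B (broadest → narrowest): Species B (4.86) > Species A (3.92) > Species D (3.64) > Species C (3.27)

Species B > Species A > Species D > Species C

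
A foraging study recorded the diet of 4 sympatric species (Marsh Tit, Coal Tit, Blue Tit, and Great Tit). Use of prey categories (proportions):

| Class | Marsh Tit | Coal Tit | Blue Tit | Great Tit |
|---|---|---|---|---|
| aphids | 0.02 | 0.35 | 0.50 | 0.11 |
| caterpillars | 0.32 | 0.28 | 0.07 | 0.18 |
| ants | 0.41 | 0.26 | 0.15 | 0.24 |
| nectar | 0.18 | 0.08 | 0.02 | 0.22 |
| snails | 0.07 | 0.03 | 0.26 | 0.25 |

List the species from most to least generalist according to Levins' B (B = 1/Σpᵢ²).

Σp_Marsᵢ² = 0.02² + 0.32² + 0.41² + 0.18² + 0.07² = 0.0004 + 0.1024 + 0.1681 + 0.0324 + 0.0049 = 0.3082
B_Mars = 1 / 0.3082 = 3.2446
Σp_Coalᵢ² = 0.35² + 0.28² + 0.26² + 0.08² + 0.03² = 0.1225 + 0.0784 + 0.0676 + 0.0064 + 0.0009 = 0.2758
B_Coal = 1 / 0.2758 = 3.6258
Σp_Blueᵢ² = 0.50² + 0.07² + 0.15² + 0.02² + 0.26² = 0.2500 + 0.0049 + 0.0225 + 0.0004 + 0.0676 = 0.3454
B_Blue = 1 / 0.3454 = 2.8952
Σp_Greaᵢ² = 0.11² + 0.18² + 0.24² + 0.22² + 0.25² = 0.0121 + 0.0324 + 0.0576 + 0.0484 + 0.0625 = 0.2130
B_Grea = 1 / 0.2130 = 4.6948
Ranking by B (broadest → narrowest): Great Tit (4.69) > Coal Tit (3.63) > Marsh Tit (3.24) > Blue Tit (2.90)

Great Tit > Coal Tit > Marsh Tit > Blue Tit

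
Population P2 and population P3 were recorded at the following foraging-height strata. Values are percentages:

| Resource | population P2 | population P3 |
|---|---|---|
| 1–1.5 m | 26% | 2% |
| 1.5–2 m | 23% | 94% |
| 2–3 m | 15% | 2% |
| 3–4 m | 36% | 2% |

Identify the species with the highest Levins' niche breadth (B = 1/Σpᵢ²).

population P2

Convert percentages to proportions (divide by 100).
Σp_P2ᵢ² = 0.26² + 0.23² + 0.15² + 0.36² = 0.0676 + 0.0529 + 0.0225 + 0.1296 = 0.2726
B_P2 = 1 / 0.2726 = 3.6684
Σp_P3ᵢ² = 0.02² + 0.94² + 0.02² + 0.02² = 0.0004 + 0.8836 + 0.0004 + 0.0004 = 0.8848
B_P3 = 1 / 0.8848 = 1.1302
Highest B → broadest niche (most generalist): population P2 (B = 3.67).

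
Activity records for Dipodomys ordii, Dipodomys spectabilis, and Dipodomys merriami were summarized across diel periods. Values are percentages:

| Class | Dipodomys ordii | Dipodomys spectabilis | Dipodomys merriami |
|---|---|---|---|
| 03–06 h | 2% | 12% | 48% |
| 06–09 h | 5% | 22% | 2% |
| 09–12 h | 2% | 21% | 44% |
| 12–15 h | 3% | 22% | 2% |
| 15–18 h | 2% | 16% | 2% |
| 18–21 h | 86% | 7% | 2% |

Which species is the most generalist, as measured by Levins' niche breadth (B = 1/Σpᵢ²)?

Dipodomys spectabilis

Convert percentages to proportions (divide by 100).
Σp_ordiᵢ² = 0.02² + 0.05² + 0.02² + 0.03² + 0.02² + 0.86² = 0.0004 + 0.0025 + 0.0004 + 0.0009 + 0.0004 + 0.7396 = 0.7442
B_ordi = 1 / 0.7442 = 1.3437
Σp_specᵢ² = 0.12² + 0.22² + 0.21² + 0.22² + 0.16² + 0.07² = 0.0144 + 0.0484 + 0.0441 + 0.0484 + 0.0256 + 0.0049 = 0.1858
B_spec = 1 / 0.1858 = 5.3821
Σp_merrᵢ² = 0.48² + 0.02² + 0.44² + 0.02² + 0.02² + 0.02² = 0.2304 + 0.0004 + 0.1936 + 0.0004 + 0.0004 + 0.0004 = 0.4256
B_merr = 1 / 0.4256 = 2.3496
Highest B → broadest niche (most generalist): Dipodomys spectabilis (B = 5.38).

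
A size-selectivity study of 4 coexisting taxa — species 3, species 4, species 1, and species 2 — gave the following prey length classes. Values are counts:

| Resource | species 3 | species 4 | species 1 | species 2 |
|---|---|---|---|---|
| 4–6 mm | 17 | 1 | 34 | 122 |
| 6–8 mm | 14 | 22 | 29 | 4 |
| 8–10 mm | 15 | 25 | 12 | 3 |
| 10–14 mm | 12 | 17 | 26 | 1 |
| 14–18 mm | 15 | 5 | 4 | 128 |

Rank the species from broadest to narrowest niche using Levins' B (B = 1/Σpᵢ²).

Proportions for species 3 (n=73): 17/73=0.2329, 14/73=0.1918, 15/73=0.2055, 12/73=0.1644, 15/73=0.2055
Proportions for species 4 (n=70): 1/70=0.0143, 22/70=0.3143, 25/70=0.3571, 17/70=0.2429, 5/70=0.0714
Proportions for species 1 (n=105): 34/105=0.3238, 29/105=0.2762, 12/105=0.1143, 26/105=0.2476, 4/105=0.0381
Proportions for species 2 (n=258): 122/258=0.4729, 4/258=0.0155, 3/258=0.0116, 1/258=0.0039, 128/258=0.4961
Σp_3ᵢ² = 0.2329² + 0.1918² + 0.2055² + 0.1644² + 0.2055² = 0.054242 + 0.036787 + 0.042230 + 0.027027 + 0.042230 = 0.202516
B_3 = 1 / 0.202516 = 4.9379
Σp_4ᵢ² = 0.0143² + 0.3143² + 0.3571² + 0.2429² + 0.0714² = 0.000204 + 0.098784 + 0.127520 + 0.059000 + 0.005098 = 0.290606
B_4 = 1 / 0.290606 = 3.4411
Σp_1ᵢ² = 0.3238² + 0.2762² + 0.1143² + 0.2476² + 0.0381² = 0.104846 + 0.076286 + 0.013064 + 0.061306 + 0.001452 = 0.256954
B_1 = 1 / 0.256954 = 3.8917
Σp_2ᵢ² = 0.4729² + 0.0155² + 0.0116² + 0.0039² + 0.4961² = 0.223634 + 0.000240 + 0.000135 + 0.000015 + 0.246115 = 0.470139
B_2 = 1 / 0.470139 = 2.1270
Ranking by B (broadest → narrowest): species 3 (4.94) > species 1 (3.89) > species 4 (3.44) > species 2 (2.13)

species 3 > species 1 > species 4 > species 2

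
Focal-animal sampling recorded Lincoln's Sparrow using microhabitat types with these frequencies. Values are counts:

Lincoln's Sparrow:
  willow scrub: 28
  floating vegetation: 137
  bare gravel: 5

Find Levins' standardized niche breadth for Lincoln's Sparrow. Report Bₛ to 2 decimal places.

Proportions for Lincoln's Sparrow (n=170): 28/170=0.1647, 137/170=0.8059, 5/170=0.0294
Σpᵢ² = 0.1647² + 0.8059² + 0.0294² = 0.027126 + 0.649475 + 0.000864 = 0.677465
B = 1 / 0.677465 = 1.4761
Bₛ = (B − 1)/(n − 1) = (1.4761 − 1)/(3 − 1) = 0.4761/2 = 0.2381

0.24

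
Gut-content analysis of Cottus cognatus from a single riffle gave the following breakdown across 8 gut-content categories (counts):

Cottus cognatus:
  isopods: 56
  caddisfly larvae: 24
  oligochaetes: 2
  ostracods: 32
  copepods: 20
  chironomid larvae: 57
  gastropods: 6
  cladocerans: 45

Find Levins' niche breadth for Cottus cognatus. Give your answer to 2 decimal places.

Proportions for Cottus cognatus (n=242): 56/242=0.2314, 24/242=0.0992, 2/242=0.0083, 32/242=0.1322, 20/242=0.0826, 57/242=0.2355, 6/242=0.0248, 45/242=0.1860
Σpᵢ² = 0.2314² + 0.0992² + 0.0083² + 0.1322² + 0.0826² + 0.2355² + 0.0248² + 0.1860² = 0.053546 + 0.009841 + 0.000069 + 0.017477 + 0.006823 + 0.055460 + 0.000615 + 0.034596 = 0.178427
B = 1 / 0.178427 = 5.6045

5.60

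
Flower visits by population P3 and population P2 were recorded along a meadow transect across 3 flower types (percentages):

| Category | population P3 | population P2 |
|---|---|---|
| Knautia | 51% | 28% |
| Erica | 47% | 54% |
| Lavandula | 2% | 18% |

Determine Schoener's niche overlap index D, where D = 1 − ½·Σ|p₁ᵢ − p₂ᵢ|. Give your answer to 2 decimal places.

0.77

Convert percentages to proportions (divide by 100).
Σ|p₁ᵢ − p₂ᵢ| = 0.23 + 0.07 + 0.16 = 0.46
D = 1 − ½ × 0.46 = 1 − 0.230 = 0.7700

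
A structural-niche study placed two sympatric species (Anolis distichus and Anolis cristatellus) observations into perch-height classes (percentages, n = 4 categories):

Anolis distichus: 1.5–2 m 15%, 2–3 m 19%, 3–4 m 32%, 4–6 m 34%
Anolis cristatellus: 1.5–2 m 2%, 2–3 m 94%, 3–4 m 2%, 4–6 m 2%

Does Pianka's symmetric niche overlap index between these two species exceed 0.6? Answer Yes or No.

Convert percentages to proportions (divide by 100).
Σ p₁ᵢp₂ᵢ = 0.0030 + 0.1786 + 0.0064 + 0.0068 = 0.1948
Σp_1ᵢ² = 0.15² + 0.19² + 0.32² + 0.34² = 0.0225 + 0.0361 + 0.1024 + 0.1156 = 0.2766
Σp_2ᵢ² = 0.02² + 0.94² + 0.02² + 0.02² = 0.0004 + 0.8836 + 0.0004 + 0.0004 = 0.8848
O = 0.1948 / √(0.2766 × 0.8848) = 0.1948 / 0.49471 = 0.3938
O = 0.3938 < 0.6 → No.

No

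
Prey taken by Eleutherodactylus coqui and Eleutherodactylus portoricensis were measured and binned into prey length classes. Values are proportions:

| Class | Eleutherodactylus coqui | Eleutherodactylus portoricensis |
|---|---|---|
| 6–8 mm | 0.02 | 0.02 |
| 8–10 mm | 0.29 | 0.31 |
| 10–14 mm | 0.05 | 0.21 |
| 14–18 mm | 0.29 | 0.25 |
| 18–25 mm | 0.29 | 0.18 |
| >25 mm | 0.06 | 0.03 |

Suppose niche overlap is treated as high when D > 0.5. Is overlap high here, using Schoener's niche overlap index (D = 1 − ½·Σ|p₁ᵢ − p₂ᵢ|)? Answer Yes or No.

Yes

Σ|p₁ᵢ − p₂ᵢ| = 0.00 + 0.02 + 0.16 + 0.04 + 0.11 + 0.03 = 0.36
D = 1 − ½ × 0.36 = 1 − 0.180 = 0.8200
D = 0.8200 > 0.5 → Yes.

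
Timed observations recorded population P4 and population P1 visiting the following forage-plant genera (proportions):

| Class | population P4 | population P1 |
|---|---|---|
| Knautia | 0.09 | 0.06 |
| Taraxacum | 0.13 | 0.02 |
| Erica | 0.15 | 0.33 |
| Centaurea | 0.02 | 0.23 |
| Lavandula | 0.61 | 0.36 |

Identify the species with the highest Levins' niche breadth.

population P1

Σp_P4ᵢ² = 0.09² + 0.13² + 0.15² + 0.02² + 0.61² = 0.0081 + 0.0169 + 0.0225 + 0.0004 + 0.3721 = 0.4200
B_P4 = 1 / 0.4200 = 2.3810
Σp_P1ᵢ² = 0.06² + 0.02² + 0.33² + 0.23² + 0.36² = 0.0036 + 0.0004 + 0.1089 + 0.0529 + 0.1296 = 0.2954
B_P1 = 1 / 0.2954 = 3.3852
Highest B → broadest niche (most generalist): population P1 (B = 3.39).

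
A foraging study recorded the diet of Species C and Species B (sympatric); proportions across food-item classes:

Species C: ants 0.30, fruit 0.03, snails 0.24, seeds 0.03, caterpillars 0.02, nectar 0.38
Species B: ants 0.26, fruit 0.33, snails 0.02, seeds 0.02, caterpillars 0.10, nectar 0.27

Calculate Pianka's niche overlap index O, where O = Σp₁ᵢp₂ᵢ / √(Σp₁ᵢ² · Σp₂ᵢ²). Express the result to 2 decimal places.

0.72

Σ p₁ᵢp₂ᵢ = 0.0780 + 0.0099 + 0.0048 + 0.0006 + 0.0020 + 0.1026 = 0.1979
Σp_1ᵢ² = 0.30² + 0.03² + 0.24² + 0.03² + 0.02² + 0.38² = 0.0900 + 0.0009 + 0.0576 + 0.0009 + 0.0004 + 0.1444 = 0.2942
Σp_2ᵢ² = 0.26² + 0.33² + 0.02² + 0.02² + 0.10² + 0.27² = 0.0676 + 0.1089 + 0.0004 + 0.0004 + 0.0100 + 0.0729 = 0.2602
O = 0.1979 / √(0.2942 × 0.2602) = 0.1979 / 0.27668 = 0.7153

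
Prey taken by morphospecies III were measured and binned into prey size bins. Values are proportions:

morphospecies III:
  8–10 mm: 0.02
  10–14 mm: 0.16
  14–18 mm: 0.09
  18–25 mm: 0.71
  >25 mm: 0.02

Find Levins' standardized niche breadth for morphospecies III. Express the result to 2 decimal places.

0.21

Σpᵢ² = 0.02² + 0.16² + 0.09² + 0.71² + 0.02² = 0.0004 + 0.0256 + 0.0081 + 0.5041 + 0.0004 = 0.5386
B = 1 / 0.5386 = 1.8567
Bₛ = (B − 1)/(n − 1) = (1.8567 − 1)/(5 − 1) = 0.8567/4 = 0.2142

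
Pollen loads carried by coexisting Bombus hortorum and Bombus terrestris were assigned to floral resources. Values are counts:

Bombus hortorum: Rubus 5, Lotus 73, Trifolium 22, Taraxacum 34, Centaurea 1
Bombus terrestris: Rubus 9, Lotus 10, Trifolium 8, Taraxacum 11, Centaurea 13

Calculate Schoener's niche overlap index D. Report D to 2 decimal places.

0.61

Proportions for Bombus hortorum (n=135): 5/135=0.0370, 73/135=0.5407, 22/135=0.1630, 34/135=0.2519, 1/135=0.0074
Proportions for Bombus terrestris (n=51): 9/51=0.1765, 10/51=0.1961, 8/51=0.1569, 11/51=0.2157, 13/51=0.2549
Σ|p₁ᵢ − p₂ᵢ| = 0.1395 + 0.3446 + 0.0061 + 0.0362 + 0.2475 = 0.7739
D = 1 − ½ × 0.7739 = 1 − 0.38695 = 0.61305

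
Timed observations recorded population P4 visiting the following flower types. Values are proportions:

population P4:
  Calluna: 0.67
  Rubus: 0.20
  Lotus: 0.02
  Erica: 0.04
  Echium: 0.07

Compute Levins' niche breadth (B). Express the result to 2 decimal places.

2.02

Σpᵢ² = 0.67² + 0.20² + 0.02² + 0.04² + 0.07² = 0.4489 + 0.0400 + 0.0004 + 0.0016 + 0.0049 = 0.4958
B = 1 / 0.4958 = 2.0169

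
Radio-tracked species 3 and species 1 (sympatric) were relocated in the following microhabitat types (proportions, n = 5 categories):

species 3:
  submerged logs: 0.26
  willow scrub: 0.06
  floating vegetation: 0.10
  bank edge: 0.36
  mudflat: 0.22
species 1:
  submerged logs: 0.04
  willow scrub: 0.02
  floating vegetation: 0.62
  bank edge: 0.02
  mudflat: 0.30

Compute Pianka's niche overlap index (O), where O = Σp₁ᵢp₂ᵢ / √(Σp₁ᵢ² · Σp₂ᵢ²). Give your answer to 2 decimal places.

0.42

Σ p₁ᵢp₂ᵢ = 0.0104 + 0.0012 + 0.0620 + 0.0072 + 0.0660 = 0.1468
Σp_1ᵢ² = 0.26² + 0.06² + 0.10² + 0.36² + 0.22² = 0.0676 + 0.0036 + 0.0100 + 0.1296 + 0.0484 = 0.2592
Σp_2ᵢ² = 0.04² + 0.02² + 0.62² + 0.02² + 0.30² = 0.0016 + 0.0004 + 0.3844 + 0.0004 + 0.0900 = 0.4768
O = 0.1468 / √(0.2592 × 0.4768) = 0.1468 / 0.35155 = 0.4176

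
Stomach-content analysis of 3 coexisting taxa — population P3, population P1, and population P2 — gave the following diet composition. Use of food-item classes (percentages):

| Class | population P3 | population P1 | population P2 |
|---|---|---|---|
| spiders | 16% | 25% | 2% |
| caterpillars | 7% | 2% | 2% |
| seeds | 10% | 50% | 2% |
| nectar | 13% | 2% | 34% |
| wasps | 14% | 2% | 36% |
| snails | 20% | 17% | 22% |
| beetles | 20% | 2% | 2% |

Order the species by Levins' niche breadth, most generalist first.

Convert percentages to proportions (divide by 100).
Σp_P3ᵢ² = 0.16² + 0.07² + 0.10² + 0.13² + 0.14² + 0.20² + 0.20² = 0.0256 + 0.0049 + 0.0100 + 0.0169 + 0.0196 + 0.0400 + 0.0400 = 0.1570
B_P3 = 1 / 0.1570 = 6.3694
Σp_P1ᵢ² = 0.25² + 0.02² + 0.50² + 0.02² + 0.02² + 0.17² + 0.02² = 0.0625 + 0.0004 + 0.2500 + 0.0004 + 0.0004 + 0.0289 + 0.0004 = 0.3430
B_P1 = 1 / 0.3430 = 2.9155
Σp_P2ᵢ² = 0.02² + 0.02² + 0.02² + 0.34² + 0.36² + 0.22² + 0.02² = 0.0004 + 0.0004 + 0.0004 + 0.1156 + 0.1296 + 0.0484 + 0.0004 = 0.2952
B_P2 = 1 / 0.2952 = 3.3875
Ranking by B (broadest → narrowest): population P3 (6.37) > population P2 (3.39) > population P1 (2.92)

population P3 > population P2 > population P1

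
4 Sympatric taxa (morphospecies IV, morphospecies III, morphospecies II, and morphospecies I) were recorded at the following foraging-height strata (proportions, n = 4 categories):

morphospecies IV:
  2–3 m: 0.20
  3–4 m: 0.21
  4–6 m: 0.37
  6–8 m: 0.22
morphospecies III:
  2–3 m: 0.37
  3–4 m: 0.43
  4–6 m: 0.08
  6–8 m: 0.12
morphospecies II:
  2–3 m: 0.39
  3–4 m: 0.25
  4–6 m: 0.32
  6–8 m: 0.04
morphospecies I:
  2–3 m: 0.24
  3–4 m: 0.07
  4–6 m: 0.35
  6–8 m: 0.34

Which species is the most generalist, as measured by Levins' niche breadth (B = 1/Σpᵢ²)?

Σp_IVᵢ² = 0.20² + 0.21² + 0.37² + 0.22² = 0.0400 + 0.0441 + 0.1369 + 0.0484 = 0.2694
B_IV = 1 / 0.2694 = 3.7120
Σp_IIIᵢ² = 0.37² + 0.43² + 0.08² + 0.12² = 0.1369 + 0.1849 + 0.0064 + 0.0144 = 0.3426
B_III = 1 / 0.3426 = 2.9189
Σp_IIᵢ² = 0.39² + 0.25² + 0.32² + 0.04² = 0.1521 + 0.0625 + 0.1024 + 0.0016 = 0.3186
B_II = 1 / 0.3186 = 3.1387
Σp_Iᵢ² = 0.24² + 0.07² + 0.35² + 0.34² = 0.0576 + 0.0049 + 0.1225 + 0.1156 = 0.3006
B_I = 1 / 0.3006 = 3.3267
Highest B → broadest niche (most generalist): morphospecies IV (B = 3.71).

morphospecies IV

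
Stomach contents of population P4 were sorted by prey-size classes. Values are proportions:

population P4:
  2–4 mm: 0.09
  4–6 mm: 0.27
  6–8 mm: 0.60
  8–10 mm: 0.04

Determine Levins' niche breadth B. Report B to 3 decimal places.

2.259

Σpᵢ² = 0.09² + 0.27² + 0.60² + 0.04² = 0.0081 + 0.0729 + 0.3600 + 0.0016 = 0.4426
B = 1 / 0.4426 = 2.25938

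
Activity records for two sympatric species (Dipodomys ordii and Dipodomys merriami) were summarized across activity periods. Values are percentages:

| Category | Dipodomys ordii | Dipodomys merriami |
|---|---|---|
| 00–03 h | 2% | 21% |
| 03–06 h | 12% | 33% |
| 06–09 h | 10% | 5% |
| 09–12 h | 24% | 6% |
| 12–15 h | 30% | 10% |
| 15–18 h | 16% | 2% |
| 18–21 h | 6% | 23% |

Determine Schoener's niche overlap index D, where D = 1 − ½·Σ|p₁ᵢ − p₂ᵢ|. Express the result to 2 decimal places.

Convert percentages to proportions (divide by 100).
Σ|p₁ᵢ − p₂ᵢ| = 0.19 + 0.21 + 0.05 + 0.18 + 0.20 + 0.14 + 0.17 = 1.14
D = 1 − ½ × 1.14 = 1 − 0.570 = 0.4300

0.43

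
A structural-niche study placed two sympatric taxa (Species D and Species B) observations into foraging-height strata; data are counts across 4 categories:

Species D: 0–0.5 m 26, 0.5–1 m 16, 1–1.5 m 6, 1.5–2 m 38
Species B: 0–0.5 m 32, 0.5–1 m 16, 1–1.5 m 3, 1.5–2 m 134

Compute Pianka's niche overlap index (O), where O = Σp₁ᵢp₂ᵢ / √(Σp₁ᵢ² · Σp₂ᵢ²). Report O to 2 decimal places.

0.91

Proportions for Species D (n=86): 26/86=0.3023, 16/86=0.1860, 6/86=0.0698, 38/86=0.4419
Proportions for Species B (n=185): 32/185=0.1730, 16/185=0.0865, 3/185=0.0162, 134/185=0.7243
Σ p₁ᵢp₂ᵢ = 0.052298 + 0.016089 + 0.001131 + 0.320068 = 0.389586
Σp_1ᵢ² = 0.3023² + 0.1860² + 0.0698² + 0.4419² = 0.091385 + 0.034596 + 0.004872 + 0.195276 = 0.326129
Σp_2ᵢ² = 0.1730² + 0.0865² + 0.0162² + 0.7243² = 0.029929 + 0.007482 + 0.000262 + 0.524610 = 0.562283
O = 0.389586 / √(0.326129 × 0.562283) = 0.389586 / 0.4282252 = 0.9098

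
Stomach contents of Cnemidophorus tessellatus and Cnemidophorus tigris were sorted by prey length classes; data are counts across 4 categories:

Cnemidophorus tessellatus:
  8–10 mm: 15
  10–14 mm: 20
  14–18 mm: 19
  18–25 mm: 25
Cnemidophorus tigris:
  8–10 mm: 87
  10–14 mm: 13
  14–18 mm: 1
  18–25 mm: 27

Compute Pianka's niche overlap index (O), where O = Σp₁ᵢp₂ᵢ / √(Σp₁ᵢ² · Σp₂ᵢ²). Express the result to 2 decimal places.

0.61

Proportions for Cnemidophorus tessellatus (n=79): 15/79=0.1899, 20/79=0.2532, 19/79=0.2405, 25/79=0.3165
Proportions for Cnemidophorus tigris (n=128): 87/128=0.6797, 13/128=0.1016, 1/128=0.0078, 27/128=0.2109
Σ p₁ᵢp₂ᵢ = 0.129075 + 0.025725 + 0.001876 + 0.066750 = 0.223426
Σp_1ᵢ² = 0.1899² + 0.2532² + 0.2405² + 0.3165² = 0.036062 + 0.064110 + 0.057840 + 0.100172 = 0.258184
Σp_2ᵢ² = 0.6797² + 0.1016² + 0.0078² + 0.2109² = 0.461992 + 0.010323 + 0.000061 + 0.044479 = 0.516855
O = 0.223426 / √(0.258184 × 0.516855) = 0.223426 / 0.3652995 = 0.6116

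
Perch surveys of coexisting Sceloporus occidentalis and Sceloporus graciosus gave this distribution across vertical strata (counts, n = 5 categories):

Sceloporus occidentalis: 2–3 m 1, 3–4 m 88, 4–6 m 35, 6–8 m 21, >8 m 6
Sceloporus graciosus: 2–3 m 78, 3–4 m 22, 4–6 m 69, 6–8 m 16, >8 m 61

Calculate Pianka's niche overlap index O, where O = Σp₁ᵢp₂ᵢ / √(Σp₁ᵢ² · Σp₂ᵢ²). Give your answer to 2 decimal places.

0.43

Proportions for Sceloporus occidentalis (n=151): 1/151=0.0066, 88/151=0.5828, 35/151=0.2318, 21/151=0.1391, 6/151=0.0397
Proportions for Sceloporus graciosus (n=246): 78/246=0.3171, 22/246=0.0894, 69/246=0.2805, 16/246=0.0650, 61/246=0.2480
Σ p₁ᵢp₂ᵢ = 0.002093 + 0.052102 + 0.065020 + 0.009042 + 0.009846 = 0.138103
Σp_1ᵢ² = 0.0066² + 0.5828² + 0.2318² + 0.1391² + 0.0397² = 0.000044 + 0.339656 + 0.053731 + 0.019349 + 0.001576 = 0.414356
Σp_2ᵢ² = 0.3171² + 0.0894² + 0.2805² + 0.0650² + 0.2480² = 0.100552 + 0.007992 + 0.078680 + 0.004225 + 0.061504 = 0.252953
O = 0.138103 / √(0.414356 × 0.252953) = 0.138103 / 0.3237477 = 0.4266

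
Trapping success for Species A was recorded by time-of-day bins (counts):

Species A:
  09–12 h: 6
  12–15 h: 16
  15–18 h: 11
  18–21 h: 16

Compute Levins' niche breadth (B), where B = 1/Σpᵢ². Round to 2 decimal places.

3.59

Proportions for Species A (n=49): 6/49=0.1224, 16/49=0.3265, 11/49=0.2245, 16/49=0.3265
Σpᵢ² = 0.1224² + 0.3265² + 0.2245² + 0.3265² = 0.014982 + 0.106602 + 0.050400 + 0.106602 = 0.278586
B = 1 / 0.278586 = 3.5896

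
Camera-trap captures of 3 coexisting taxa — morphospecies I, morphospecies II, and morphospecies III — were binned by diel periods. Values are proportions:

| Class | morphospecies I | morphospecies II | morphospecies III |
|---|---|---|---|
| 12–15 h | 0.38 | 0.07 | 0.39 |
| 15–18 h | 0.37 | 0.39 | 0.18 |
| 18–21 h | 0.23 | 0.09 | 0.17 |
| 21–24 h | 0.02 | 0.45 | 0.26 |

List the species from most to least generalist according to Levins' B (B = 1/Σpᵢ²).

morphospecies III > morphospecies I > morphospecies II

Σp_Iᵢ² = 0.38² + 0.37² + 0.23² + 0.02² = 0.1444 + 0.1369 + 0.0529 + 0.0004 = 0.3346
B_I = 1 / 0.3346 = 2.9886
Σp_IIᵢ² = 0.07² + 0.39² + 0.09² + 0.45² = 0.0049 + 0.1521 + 0.0081 + 0.2025 = 0.3676
B_II = 1 / 0.3676 = 2.7203
Σp_IIIᵢ² = 0.39² + 0.18² + 0.17² + 0.26² = 0.1521 + 0.0324 + 0.0289 + 0.0676 = 0.2810
B_III = 1 / 0.2810 = 3.5587
Ranking by B (broadest → narrowest): morphospecies III (3.56) > morphospecies I (2.99) > morphospecies II (2.72)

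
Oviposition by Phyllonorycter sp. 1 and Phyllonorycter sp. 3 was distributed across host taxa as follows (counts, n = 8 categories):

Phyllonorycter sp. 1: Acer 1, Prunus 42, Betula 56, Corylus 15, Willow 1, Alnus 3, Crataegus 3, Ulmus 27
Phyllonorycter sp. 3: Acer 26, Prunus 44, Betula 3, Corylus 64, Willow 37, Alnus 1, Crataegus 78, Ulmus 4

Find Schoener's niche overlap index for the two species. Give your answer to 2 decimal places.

0.34

Proportions for Phyllonorycter sp. 1 (n=148): 1/148=0.0068, 42/148=0.2838, 56/148=0.3784, 15/148=0.1014, 1/148=0.0068, 3/148=0.0203, 3/148=0.0203, 27/148=0.1824
Proportions for Phyllonorycter sp. 3 (n=257): 26/257=0.1012, 44/257=0.1712, 3/257=0.0117, 64/257=0.2490, 37/257=0.1440, 1/257=0.0039, 78/257=0.3035, 4/257=0.0156
Σ|p₁ᵢ − p₂ᵢ| = 0.0944 + 0.1126 + 0.3667 + 0.1476 + 0.1372 + 0.0164 + 0.2832 + 0.1668 = 1.3249
D = 1 − ½ × 1.3249 = 1 − 0.66245 = 0.33755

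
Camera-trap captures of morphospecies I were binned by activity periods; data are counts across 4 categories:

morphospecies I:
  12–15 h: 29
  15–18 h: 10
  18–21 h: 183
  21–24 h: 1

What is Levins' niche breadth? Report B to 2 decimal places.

Proportions for morphospecies I (n=223): 29/223=0.1300, 10/223=0.0448, 183/223=0.8206, 1/223=0.0045
Σpᵢ² = 0.1300² + 0.0448² + 0.8206² + 0.0045² = 0.016900 + 0.002007 + 0.673384 + 0.000020 = 0.692311
B = 1 / 0.692311 = 1.4444

1.44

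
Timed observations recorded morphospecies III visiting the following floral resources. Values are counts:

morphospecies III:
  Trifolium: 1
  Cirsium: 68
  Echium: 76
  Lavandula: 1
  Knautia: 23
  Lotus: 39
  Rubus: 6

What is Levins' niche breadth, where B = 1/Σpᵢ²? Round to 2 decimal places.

3.67

Proportions for morphospecies III (n=214): 1/214=0.0047, 68/214=0.3178, 76/214=0.3551, 1/214=0.0047, 23/214=0.1075, 39/214=0.1822, 6/214=0.0280
Σpᵢ² = 0.0047² + 0.3178² + 0.3551² + 0.0047² + 0.1075² + 0.1822² + 0.0280² = 0.000022 + 0.100997 + 0.126096 + 0.000022 + 0.011556 + 0.033197 + 0.000784 = 0.272674
B = 1 / 0.272674 = 3.6674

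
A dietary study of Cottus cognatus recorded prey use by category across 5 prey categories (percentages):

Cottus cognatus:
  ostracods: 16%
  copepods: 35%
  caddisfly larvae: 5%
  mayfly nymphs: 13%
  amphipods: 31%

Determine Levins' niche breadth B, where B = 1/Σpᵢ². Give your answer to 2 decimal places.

3.79

Convert percentages to proportions (divide by 100).
Σpᵢ² = 0.16² + 0.35² + 0.05² + 0.13² + 0.31² = 0.0256 + 0.1225 + 0.0025 + 0.0169 + 0.0961 = 0.2636
B = 1 / 0.2636 = 3.7936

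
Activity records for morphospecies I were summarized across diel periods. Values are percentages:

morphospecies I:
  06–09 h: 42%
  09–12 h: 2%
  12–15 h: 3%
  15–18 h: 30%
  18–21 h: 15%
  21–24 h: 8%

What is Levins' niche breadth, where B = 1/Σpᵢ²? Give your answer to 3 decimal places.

Convert percentages to proportions (divide by 100).
Σpᵢ² = 0.42² + 0.02² + 0.03² + 0.30² + 0.15² + 0.08² = 0.1764 + 0.0004 + 0.0009 + 0.0900 + 0.0225 + 0.0064 = 0.2966
B = 1 / 0.2966 = 3.37154

3.372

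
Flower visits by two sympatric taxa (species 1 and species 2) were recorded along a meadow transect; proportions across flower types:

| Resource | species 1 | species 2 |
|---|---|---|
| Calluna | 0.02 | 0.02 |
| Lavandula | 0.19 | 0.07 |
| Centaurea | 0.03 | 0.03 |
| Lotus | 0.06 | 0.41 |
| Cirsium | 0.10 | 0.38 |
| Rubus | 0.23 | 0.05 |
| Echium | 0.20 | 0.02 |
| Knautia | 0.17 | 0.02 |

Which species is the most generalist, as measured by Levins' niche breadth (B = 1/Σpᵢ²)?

Σp_1ᵢ² = 0.02² + 0.19² + 0.03² + 0.06² + 0.10² + 0.23² + 0.20² + 0.17² = 0.0004 + 0.0361 + 0.0009 + 0.0036 + 0.0100 + 0.0529 + 0.0400 + 0.0289 = 0.1728
B_1 = 1 / 0.1728 = 5.7870
Σp_2ᵢ² = 0.02² + 0.07² + 0.03² + 0.41² + 0.38² + 0.05² + 0.02² + 0.02² = 0.0004 + 0.0049 + 0.0009 + 0.1681 + 0.1444 + 0.0025 + 0.0004 + 0.0004 = 0.3220
B_2 = 1 / 0.3220 = 3.1056
Highest B → broadest niche (most generalist): species 1 (B = 5.79).

species 1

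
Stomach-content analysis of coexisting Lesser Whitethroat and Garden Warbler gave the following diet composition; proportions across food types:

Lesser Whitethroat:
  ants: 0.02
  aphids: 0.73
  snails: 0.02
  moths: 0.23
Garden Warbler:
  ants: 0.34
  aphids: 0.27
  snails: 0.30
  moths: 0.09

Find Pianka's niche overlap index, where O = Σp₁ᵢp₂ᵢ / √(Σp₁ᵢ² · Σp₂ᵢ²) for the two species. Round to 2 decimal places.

0.56

Σ p₁ᵢp₂ᵢ = 0.0068 + 0.1971 + 0.0060 + 0.0207 = 0.2306
Σp_1ᵢ² = 0.02² + 0.73² + 0.02² + 0.23² = 0.0004 + 0.5329 + 0.0004 + 0.0529 = 0.5866
Σp_2ᵢ² = 0.34² + 0.27² + 0.30² + 0.09² = 0.1156 + 0.0729 + 0.0900 + 0.0081 = 0.2866
O = 0.2306 / √(0.5866 × 0.2866) = 0.2306 / 0.41002 = 0.5624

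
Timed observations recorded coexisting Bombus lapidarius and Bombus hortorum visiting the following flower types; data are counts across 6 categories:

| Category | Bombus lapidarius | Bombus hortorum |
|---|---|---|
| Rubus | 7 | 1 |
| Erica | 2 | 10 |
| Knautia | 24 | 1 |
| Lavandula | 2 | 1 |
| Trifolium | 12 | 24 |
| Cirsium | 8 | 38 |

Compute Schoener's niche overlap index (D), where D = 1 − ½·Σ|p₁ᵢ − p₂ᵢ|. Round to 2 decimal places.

0.44

Proportions for Bombus lapidarius (n=55): 7/55=0.1273, 2/55=0.0364, 24/55=0.4364, 2/55=0.0364, 12/55=0.2182, 8/55=0.1455
Proportions for Bombus hortorum (n=75): 1/75=0.0133, 10/75=0.1333, 1/75=0.0133, 1/75=0.0133, 24/75=0.3200, 38/75=0.5067
Σ|p₁ᵢ − p₂ᵢ| = 0.1140 + 0.0969 + 0.4231 + 0.0231 + 0.1018 + 0.3612 = 1.1201
D = 1 − ½ × 1.1201 = 1 − 0.56005 = 0.43995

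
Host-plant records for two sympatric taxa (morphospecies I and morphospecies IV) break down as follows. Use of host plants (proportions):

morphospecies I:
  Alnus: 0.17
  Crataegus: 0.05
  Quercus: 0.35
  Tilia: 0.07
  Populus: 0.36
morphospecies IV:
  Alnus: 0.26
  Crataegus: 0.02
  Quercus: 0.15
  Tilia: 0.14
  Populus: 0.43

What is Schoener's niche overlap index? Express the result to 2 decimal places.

0.77

Σ|p₁ᵢ − p₂ᵢ| = 0.09 + 0.03 + 0.20 + 0.07 + 0.07 = 0.46
D = 1 − ½ × 0.46 = 1 − 0.230 = 0.7700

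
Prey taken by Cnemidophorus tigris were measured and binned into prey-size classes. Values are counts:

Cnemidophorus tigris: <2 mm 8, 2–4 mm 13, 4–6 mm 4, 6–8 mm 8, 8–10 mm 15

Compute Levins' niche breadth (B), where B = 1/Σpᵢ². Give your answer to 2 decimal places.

Proportions for Cnemidophorus tigris (n=48): 8/48=0.1667, 13/48=0.2708, 4/48=0.0833, 8/48=0.1667, 15/48=0.3125
Σpᵢ² = 0.1667² + 0.2708² + 0.0833² + 0.1667² + 0.3125² = 0.027789 + 0.073333 + 0.006939 + 0.027789 + 0.097656 = 0.233506
B = 1 / 0.233506 = 4.2825

4.28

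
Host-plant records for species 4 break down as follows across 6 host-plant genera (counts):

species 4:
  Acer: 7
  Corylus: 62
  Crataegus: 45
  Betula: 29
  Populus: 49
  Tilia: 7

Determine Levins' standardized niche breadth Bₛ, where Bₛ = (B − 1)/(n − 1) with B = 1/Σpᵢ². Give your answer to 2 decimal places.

Proportions for species 4 (n=199): 7/199=0.0352, 62/199=0.3116, 45/199=0.2261, 29/199=0.1457, 49/199=0.2462, 7/199=0.0352
Σpᵢ² = 0.0352² + 0.3116² + 0.2261² + 0.1457² + 0.2462² + 0.0352² = 0.001239 + 0.097095 + 0.051121 + 0.021228 + 0.060614 + 0.001239 = 0.232536
B = 1 / 0.232536 = 4.3004
Bₛ = (B − 1)/(n − 1) = (4.3004 − 1)/(6 − 1) = 3.3004/5 = 0.6601

0.66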